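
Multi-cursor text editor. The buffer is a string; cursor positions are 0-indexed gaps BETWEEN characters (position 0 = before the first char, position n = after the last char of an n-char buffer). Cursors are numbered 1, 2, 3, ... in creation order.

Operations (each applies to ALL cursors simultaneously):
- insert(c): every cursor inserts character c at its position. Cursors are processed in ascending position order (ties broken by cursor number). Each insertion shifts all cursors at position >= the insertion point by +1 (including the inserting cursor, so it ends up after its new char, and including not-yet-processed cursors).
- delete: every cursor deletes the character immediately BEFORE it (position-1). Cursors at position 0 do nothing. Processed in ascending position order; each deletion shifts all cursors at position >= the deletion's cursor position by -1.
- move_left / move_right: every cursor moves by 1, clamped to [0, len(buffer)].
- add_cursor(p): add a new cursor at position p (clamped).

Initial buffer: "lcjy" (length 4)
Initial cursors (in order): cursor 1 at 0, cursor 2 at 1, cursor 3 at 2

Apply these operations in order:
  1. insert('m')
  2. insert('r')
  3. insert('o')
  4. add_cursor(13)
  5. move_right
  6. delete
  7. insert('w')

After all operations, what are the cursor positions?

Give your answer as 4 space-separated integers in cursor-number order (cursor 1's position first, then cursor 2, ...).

Answer: 4 8 13 13

Derivation:
After op 1 (insert('m')): buffer="mlmcmjy" (len 7), cursors c1@1 c2@3 c3@5, authorship 1.2.3..
After op 2 (insert('r')): buffer="mrlmrcmrjy" (len 10), cursors c1@2 c2@5 c3@8, authorship 11.22.33..
After op 3 (insert('o')): buffer="mrolmrocmrojy" (len 13), cursors c1@3 c2@7 c3@11, authorship 111.222.333..
After op 4 (add_cursor(13)): buffer="mrolmrocmrojy" (len 13), cursors c1@3 c2@7 c3@11 c4@13, authorship 111.222.333..
After op 5 (move_right): buffer="mrolmrocmrojy" (len 13), cursors c1@4 c2@8 c3@12 c4@13, authorship 111.222.333..
After op 6 (delete): buffer="mromromro" (len 9), cursors c1@3 c2@6 c3@9 c4@9, authorship 111222333
After op 7 (insert('w')): buffer="mrowmrowmroww" (len 13), cursors c1@4 c2@8 c3@13 c4@13, authorship 1111222233334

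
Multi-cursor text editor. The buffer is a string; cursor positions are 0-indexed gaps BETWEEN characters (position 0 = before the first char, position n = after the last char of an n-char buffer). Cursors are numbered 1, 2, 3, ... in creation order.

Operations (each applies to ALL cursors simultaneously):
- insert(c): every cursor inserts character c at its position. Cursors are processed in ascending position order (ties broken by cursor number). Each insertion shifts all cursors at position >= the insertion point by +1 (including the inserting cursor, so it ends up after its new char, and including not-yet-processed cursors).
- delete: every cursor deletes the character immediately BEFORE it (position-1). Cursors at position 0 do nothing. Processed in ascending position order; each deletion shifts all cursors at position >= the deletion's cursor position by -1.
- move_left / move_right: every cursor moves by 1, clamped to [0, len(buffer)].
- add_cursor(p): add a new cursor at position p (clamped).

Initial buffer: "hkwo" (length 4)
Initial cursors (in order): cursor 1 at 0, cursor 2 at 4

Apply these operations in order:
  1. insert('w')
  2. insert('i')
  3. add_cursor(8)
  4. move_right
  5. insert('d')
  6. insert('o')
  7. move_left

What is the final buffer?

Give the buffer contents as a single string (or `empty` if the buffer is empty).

After op 1 (insert('w')): buffer="whkwow" (len 6), cursors c1@1 c2@6, authorship 1....2
After op 2 (insert('i')): buffer="wihkwowi" (len 8), cursors c1@2 c2@8, authorship 11....22
After op 3 (add_cursor(8)): buffer="wihkwowi" (len 8), cursors c1@2 c2@8 c3@8, authorship 11....22
After op 4 (move_right): buffer="wihkwowi" (len 8), cursors c1@3 c2@8 c3@8, authorship 11....22
After op 5 (insert('d')): buffer="wihdkwowidd" (len 11), cursors c1@4 c2@11 c3@11, authorship 11.1...2223
After op 6 (insert('o')): buffer="wihdokwowiddoo" (len 14), cursors c1@5 c2@14 c3@14, authorship 11.11...222323
After op 7 (move_left): buffer="wihdokwowiddoo" (len 14), cursors c1@4 c2@13 c3@13, authorship 11.11...222323

Answer: wihdokwowiddoo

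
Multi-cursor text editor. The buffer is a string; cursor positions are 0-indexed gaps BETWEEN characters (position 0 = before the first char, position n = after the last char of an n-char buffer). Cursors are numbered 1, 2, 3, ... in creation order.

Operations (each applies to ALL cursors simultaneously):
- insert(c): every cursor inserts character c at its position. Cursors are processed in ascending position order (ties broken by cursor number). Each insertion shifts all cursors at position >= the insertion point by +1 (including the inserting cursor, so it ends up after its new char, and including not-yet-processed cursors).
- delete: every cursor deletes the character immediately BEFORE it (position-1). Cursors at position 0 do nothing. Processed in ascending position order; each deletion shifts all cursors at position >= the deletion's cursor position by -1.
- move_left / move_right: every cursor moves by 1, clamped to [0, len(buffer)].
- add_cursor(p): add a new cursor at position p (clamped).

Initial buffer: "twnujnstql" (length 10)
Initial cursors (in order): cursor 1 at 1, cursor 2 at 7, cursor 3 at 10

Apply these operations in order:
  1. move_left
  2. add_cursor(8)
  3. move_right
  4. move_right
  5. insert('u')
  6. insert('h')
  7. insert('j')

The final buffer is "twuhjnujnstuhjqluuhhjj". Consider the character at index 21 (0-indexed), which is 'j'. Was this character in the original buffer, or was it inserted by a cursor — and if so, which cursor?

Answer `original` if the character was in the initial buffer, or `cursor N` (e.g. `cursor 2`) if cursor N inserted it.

Answer: cursor 4

Derivation:
After op 1 (move_left): buffer="twnujnstql" (len 10), cursors c1@0 c2@6 c3@9, authorship ..........
After op 2 (add_cursor(8)): buffer="twnujnstql" (len 10), cursors c1@0 c2@6 c4@8 c3@9, authorship ..........
After op 3 (move_right): buffer="twnujnstql" (len 10), cursors c1@1 c2@7 c4@9 c3@10, authorship ..........
After op 4 (move_right): buffer="twnujnstql" (len 10), cursors c1@2 c2@8 c3@10 c4@10, authorship ..........
After op 5 (insert('u')): buffer="twunujnstuqluu" (len 14), cursors c1@3 c2@10 c3@14 c4@14, authorship ..1......2..34
After op 6 (insert('h')): buffer="twuhnujnstuhqluuhh" (len 18), cursors c1@4 c2@12 c3@18 c4@18, authorship ..11......22..3434
After op 7 (insert('j')): buffer="twuhjnujnstuhjqluuhhjj" (len 22), cursors c1@5 c2@14 c3@22 c4@22, authorship ..111......222..343434
Authorship (.=original, N=cursor N): . . 1 1 1 . . . . . . 2 2 2 . . 3 4 3 4 3 4
Index 21: author = 4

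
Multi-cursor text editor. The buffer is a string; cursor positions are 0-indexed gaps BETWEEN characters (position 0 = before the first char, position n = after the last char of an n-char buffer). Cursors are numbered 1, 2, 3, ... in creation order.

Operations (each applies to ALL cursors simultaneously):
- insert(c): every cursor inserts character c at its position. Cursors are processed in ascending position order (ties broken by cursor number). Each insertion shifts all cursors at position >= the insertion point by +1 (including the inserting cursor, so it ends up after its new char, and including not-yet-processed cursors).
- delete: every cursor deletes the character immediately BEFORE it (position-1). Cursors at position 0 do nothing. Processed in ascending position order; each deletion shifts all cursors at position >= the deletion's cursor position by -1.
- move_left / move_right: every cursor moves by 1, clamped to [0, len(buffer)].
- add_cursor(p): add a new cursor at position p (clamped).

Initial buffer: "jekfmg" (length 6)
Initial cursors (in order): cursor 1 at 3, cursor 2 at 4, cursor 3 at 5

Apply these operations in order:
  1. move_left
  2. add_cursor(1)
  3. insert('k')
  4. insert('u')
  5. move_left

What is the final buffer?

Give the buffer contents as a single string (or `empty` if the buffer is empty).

After op 1 (move_left): buffer="jekfmg" (len 6), cursors c1@2 c2@3 c3@4, authorship ......
After op 2 (add_cursor(1)): buffer="jekfmg" (len 6), cursors c4@1 c1@2 c2@3 c3@4, authorship ......
After op 3 (insert('k')): buffer="jkekkkfkmg" (len 10), cursors c4@2 c1@4 c2@6 c3@8, authorship .4.1.2.3..
After op 4 (insert('u')): buffer="jkuekukkufkumg" (len 14), cursors c4@3 c1@6 c2@9 c3@12, authorship .44.11.22.33..
After op 5 (move_left): buffer="jkuekukkufkumg" (len 14), cursors c4@2 c1@5 c2@8 c3@11, authorship .44.11.22.33..

Answer: jkuekukkufkumg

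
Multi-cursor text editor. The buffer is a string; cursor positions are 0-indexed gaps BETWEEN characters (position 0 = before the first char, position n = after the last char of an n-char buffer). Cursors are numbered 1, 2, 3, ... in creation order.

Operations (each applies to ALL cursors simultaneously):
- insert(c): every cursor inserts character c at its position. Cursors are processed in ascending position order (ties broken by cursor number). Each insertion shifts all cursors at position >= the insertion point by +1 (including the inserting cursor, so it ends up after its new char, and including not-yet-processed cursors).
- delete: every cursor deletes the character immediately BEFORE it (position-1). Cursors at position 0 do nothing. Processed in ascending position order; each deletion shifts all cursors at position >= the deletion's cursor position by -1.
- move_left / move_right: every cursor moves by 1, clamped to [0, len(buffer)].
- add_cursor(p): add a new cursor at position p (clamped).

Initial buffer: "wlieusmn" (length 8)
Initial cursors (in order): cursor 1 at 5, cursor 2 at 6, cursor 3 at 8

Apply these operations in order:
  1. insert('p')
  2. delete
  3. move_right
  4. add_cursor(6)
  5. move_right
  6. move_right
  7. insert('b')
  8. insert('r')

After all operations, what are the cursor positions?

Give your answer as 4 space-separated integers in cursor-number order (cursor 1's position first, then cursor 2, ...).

After op 1 (insert('p')): buffer="wlieupspmnp" (len 11), cursors c1@6 c2@8 c3@11, authorship .....1.2..3
After op 2 (delete): buffer="wlieusmn" (len 8), cursors c1@5 c2@6 c3@8, authorship ........
After op 3 (move_right): buffer="wlieusmn" (len 8), cursors c1@6 c2@7 c3@8, authorship ........
After op 4 (add_cursor(6)): buffer="wlieusmn" (len 8), cursors c1@6 c4@6 c2@7 c3@8, authorship ........
After op 5 (move_right): buffer="wlieusmn" (len 8), cursors c1@7 c4@7 c2@8 c3@8, authorship ........
After op 6 (move_right): buffer="wlieusmn" (len 8), cursors c1@8 c2@8 c3@8 c4@8, authorship ........
After op 7 (insert('b')): buffer="wlieusmnbbbb" (len 12), cursors c1@12 c2@12 c3@12 c4@12, authorship ........1234
After op 8 (insert('r')): buffer="wlieusmnbbbbrrrr" (len 16), cursors c1@16 c2@16 c3@16 c4@16, authorship ........12341234

Answer: 16 16 16 16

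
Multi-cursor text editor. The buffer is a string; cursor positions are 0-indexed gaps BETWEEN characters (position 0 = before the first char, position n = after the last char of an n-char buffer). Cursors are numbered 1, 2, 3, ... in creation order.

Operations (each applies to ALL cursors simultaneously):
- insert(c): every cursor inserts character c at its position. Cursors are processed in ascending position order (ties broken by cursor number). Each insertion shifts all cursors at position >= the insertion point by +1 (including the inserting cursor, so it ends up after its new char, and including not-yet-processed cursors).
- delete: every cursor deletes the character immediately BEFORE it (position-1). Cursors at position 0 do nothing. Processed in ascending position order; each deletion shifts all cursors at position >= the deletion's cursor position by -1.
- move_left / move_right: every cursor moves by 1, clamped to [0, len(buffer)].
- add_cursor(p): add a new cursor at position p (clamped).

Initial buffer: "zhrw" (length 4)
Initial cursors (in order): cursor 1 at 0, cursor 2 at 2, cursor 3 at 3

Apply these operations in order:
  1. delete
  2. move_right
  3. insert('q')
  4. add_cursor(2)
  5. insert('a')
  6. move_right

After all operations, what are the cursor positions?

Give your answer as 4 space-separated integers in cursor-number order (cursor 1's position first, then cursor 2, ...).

After op 1 (delete): buffer="zw" (len 2), cursors c1@0 c2@1 c3@1, authorship ..
After op 2 (move_right): buffer="zw" (len 2), cursors c1@1 c2@2 c3@2, authorship ..
After op 3 (insert('q')): buffer="zqwqq" (len 5), cursors c1@2 c2@5 c3@5, authorship .1.23
After op 4 (add_cursor(2)): buffer="zqwqq" (len 5), cursors c1@2 c4@2 c2@5 c3@5, authorship .1.23
After op 5 (insert('a')): buffer="zqaawqqaa" (len 9), cursors c1@4 c4@4 c2@9 c3@9, authorship .114.2323
After op 6 (move_right): buffer="zqaawqqaa" (len 9), cursors c1@5 c4@5 c2@9 c3@9, authorship .114.2323

Answer: 5 9 9 5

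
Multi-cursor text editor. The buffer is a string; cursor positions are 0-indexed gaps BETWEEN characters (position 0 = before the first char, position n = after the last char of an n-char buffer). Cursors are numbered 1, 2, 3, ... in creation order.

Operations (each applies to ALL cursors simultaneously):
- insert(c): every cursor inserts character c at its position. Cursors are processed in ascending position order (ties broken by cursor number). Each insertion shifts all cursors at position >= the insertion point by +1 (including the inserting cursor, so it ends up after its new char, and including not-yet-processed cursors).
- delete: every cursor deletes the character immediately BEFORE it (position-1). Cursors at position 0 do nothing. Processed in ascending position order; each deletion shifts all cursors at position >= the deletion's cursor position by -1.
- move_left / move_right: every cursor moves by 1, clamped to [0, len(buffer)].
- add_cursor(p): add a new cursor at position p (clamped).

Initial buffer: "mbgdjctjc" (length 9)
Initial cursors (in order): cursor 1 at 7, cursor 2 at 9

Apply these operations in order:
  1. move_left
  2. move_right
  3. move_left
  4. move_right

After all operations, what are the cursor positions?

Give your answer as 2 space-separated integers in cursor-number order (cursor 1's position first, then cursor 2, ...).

After op 1 (move_left): buffer="mbgdjctjc" (len 9), cursors c1@6 c2@8, authorship .........
After op 2 (move_right): buffer="mbgdjctjc" (len 9), cursors c1@7 c2@9, authorship .........
After op 3 (move_left): buffer="mbgdjctjc" (len 9), cursors c1@6 c2@8, authorship .........
After op 4 (move_right): buffer="mbgdjctjc" (len 9), cursors c1@7 c2@9, authorship .........

Answer: 7 9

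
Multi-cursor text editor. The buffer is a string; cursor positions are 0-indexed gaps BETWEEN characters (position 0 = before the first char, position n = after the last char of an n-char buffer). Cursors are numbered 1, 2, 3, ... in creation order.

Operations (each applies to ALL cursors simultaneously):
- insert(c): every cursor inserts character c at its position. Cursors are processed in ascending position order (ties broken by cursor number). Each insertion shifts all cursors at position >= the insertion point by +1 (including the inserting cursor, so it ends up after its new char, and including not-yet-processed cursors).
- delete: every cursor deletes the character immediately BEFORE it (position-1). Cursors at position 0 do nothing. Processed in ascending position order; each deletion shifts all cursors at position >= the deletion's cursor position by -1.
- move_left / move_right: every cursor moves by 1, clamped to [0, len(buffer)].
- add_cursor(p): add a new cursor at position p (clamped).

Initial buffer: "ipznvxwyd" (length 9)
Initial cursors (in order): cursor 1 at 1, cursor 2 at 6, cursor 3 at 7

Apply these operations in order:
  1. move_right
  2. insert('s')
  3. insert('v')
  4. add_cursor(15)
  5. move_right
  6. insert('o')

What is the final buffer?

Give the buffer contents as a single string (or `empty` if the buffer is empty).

After op 1 (move_right): buffer="ipznvxwyd" (len 9), cursors c1@2 c2@7 c3@8, authorship .........
After op 2 (insert('s')): buffer="ipsznvxwsysd" (len 12), cursors c1@3 c2@9 c3@11, authorship ..1.....2.3.
After op 3 (insert('v')): buffer="ipsvznvxwsvysvd" (len 15), cursors c1@4 c2@11 c3@14, authorship ..11.....22.33.
After op 4 (add_cursor(15)): buffer="ipsvznvxwsvysvd" (len 15), cursors c1@4 c2@11 c3@14 c4@15, authorship ..11.....22.33.
After op 5 (move_right): buffer="ipsvznvxwsvysvd" (len 15), cursors c1@5 c2@12 c3@15 c4@15, authorship ..11.....22.33.
After op 6 (insert('o')): buffer="ipsvzonvxwsvyosvdoo" (len 19), cursors c1@6 c2@14 c3@19 c4@19, authorship ..11.1....22.233.34

Answer: ipsvzonvxwsvyosvdoo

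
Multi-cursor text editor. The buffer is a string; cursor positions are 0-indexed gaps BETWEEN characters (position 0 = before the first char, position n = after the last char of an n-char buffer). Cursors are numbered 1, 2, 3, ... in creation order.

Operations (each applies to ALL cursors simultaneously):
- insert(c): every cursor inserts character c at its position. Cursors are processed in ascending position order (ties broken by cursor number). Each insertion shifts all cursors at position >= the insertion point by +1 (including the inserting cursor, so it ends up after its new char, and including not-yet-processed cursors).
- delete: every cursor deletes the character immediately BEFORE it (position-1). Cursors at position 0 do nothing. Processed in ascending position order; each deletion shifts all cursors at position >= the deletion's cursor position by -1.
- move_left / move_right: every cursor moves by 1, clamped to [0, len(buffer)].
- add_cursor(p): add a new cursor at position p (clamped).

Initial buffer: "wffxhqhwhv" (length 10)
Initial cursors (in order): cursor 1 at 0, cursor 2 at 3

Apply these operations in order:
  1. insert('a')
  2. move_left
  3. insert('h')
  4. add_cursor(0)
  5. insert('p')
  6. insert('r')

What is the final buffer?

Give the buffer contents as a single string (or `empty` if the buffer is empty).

After op 1 (insert('a')): buffer="awffaxhqhwhv" (len 12), cursors c1@1 c2@5, authorship 1...2.......
After op 2 (move_left): buffer="awffaxhqhwhv" (len 12), cursors c1@0 c2@4, authorship 1...2.......
After op 3 (insert('h')): buffer="hawffhaxhqhwhv" (len 14), cursors c1@1 c2@6, authorship 11...22.......
After op 4 (add_cursor(0)): buffer="hawffhaxhqhwhv" (len 14), cursors c3@0 c1@1 c2@6, authorship 11...22.......
After op 5 (insert('p')): buffer="phpawffhpaxhqhwhv" (len 17), cursors c3@1 c1@3 c2@9, authorship 3111...222.......
After op 6 (insert('r')): buffer="prhprawffhpraxhqhwhv" (len 20), cursors c3@2 c1@5 c2@12, authorship 331111...2222.......

Answer: prhprawffhpraxhqhwhv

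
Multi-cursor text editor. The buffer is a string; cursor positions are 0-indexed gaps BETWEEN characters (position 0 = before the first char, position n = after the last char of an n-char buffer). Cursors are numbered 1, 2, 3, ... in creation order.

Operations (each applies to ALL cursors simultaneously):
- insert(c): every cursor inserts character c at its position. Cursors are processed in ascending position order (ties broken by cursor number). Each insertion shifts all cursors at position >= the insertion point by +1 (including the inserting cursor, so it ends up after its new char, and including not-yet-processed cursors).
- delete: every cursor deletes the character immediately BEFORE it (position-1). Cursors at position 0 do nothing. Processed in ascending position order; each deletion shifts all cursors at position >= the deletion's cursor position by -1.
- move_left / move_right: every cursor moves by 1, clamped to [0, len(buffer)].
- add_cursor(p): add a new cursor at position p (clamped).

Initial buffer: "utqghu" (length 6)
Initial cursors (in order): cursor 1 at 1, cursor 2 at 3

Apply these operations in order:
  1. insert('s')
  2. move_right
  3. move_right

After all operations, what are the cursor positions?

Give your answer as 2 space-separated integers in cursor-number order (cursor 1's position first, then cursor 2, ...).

After op 1 (insert('s')): buffer="ustqsghu" (len 8), cursors c1@2 c2@5, authorship .1..2...
After op 2 (move_right): buffer="ustqsghu" (len 8), cursors c1@3 c2@6, authorship .1..2...
After op 3 (move_right): buffer="ustqsghu" (len 8), cursors c1@4 c2@7, authorship .1..2...

Answer: 4 7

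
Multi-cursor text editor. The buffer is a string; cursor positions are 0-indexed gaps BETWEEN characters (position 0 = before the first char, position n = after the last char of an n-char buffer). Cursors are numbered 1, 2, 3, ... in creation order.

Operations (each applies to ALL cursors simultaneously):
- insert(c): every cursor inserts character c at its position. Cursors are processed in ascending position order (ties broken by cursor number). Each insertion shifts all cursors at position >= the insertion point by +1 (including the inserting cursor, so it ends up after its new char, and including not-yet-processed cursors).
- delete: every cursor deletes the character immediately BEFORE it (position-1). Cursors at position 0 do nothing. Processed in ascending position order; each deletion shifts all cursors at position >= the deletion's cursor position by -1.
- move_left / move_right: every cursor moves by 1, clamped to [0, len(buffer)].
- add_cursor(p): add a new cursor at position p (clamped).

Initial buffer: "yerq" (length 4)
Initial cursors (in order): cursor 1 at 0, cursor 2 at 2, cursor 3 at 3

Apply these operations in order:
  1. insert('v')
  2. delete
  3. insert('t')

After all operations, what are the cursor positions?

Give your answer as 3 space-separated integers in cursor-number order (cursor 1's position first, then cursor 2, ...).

Answer: 1 4 6

Derivation:
After op 1 (insert('v')): buffer="vyevrvq" (len 7), cursors c1@1 c2@4 c3@6, authorship 1..2.3.
After op 2 (delete): buffer="yerq" (len 4), cursors c1@0 c2@2 c3@3, authorship ....
After op 3 (insert('t')): buffer="tyetrtq" (len 7), cursors c1@1 c2@4 c3@6, authorship 1..2.3.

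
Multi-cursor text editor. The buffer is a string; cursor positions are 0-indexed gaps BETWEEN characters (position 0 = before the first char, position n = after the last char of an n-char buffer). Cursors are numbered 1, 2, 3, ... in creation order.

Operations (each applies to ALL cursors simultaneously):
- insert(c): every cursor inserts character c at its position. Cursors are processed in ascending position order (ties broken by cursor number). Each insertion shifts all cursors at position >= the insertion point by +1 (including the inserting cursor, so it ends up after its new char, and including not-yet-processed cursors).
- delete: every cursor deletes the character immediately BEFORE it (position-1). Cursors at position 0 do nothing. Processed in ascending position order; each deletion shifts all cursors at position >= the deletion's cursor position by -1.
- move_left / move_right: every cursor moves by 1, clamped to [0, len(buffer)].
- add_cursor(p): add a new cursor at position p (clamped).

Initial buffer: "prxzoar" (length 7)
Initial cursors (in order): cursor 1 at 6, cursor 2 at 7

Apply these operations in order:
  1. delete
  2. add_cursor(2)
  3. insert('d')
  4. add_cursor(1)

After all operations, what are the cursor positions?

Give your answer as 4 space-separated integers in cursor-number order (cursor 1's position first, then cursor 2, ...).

After op 1 (delete): buffer="prxzo" (len 5), cursors c1@5 c2@5, authorship .....
After op 2 (add_cursor(2)): buffer="prxzo" (len 5), cursors c3@2 c1@5 c2@5, authorship .....
After op 3 (insert('d')): buffer="prdxzodd" (len 8), cursors c3@3 c1@8 c2@8, authorship ..3...12
After op 4 (add_cursor(1)): buffer="prdxzodd" (len 8), cursors c4@1 c3@3 c1@8 c2@8, authorship ..3...12

Answer: 8 8 3 1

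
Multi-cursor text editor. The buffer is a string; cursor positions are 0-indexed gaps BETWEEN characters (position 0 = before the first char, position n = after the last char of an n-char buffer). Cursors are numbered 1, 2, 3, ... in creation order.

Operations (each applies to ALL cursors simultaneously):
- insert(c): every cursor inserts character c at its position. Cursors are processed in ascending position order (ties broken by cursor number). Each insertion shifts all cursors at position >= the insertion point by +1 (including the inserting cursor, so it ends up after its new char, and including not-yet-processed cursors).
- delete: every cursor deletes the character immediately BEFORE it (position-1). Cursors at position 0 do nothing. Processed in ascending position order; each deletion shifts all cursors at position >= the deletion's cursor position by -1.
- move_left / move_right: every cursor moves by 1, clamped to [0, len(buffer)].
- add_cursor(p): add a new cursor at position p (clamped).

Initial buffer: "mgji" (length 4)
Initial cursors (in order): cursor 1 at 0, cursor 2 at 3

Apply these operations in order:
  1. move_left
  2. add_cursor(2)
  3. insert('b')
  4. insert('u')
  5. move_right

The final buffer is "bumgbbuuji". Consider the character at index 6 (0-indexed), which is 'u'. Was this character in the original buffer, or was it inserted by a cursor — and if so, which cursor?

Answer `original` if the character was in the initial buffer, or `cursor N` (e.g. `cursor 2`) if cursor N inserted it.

Answer: cursor 2

Derivation:
After op 1 (move_left): buffer="mgji" (len 4), cursors c1@0 c2@2, authorship ....
After op 2 (add_cursor(2)): buffer="mgji" (len 4), cursors c1@0 c2@2 c3@2, authorship ....
After op 3 (insert('b')): buffer="bmgbbji" (len 7), cursors c1@1 c2@5 c3@5, authorship 1..23..
After op 4 (insert('u')): buffer="bumgbbuuji" (len 10), cursors c1@2 c2@8 c3@8, authorship 11..2323..
After op 5 (move_right): buffer="bumgbbuuji" (len 10), cursors c1@3 c2@9 c3@9, authorship 11..2323..
Authorship (.=original, N=cursor N): 1 1 . . 2 3 2 3 . .
Index 6: author = 2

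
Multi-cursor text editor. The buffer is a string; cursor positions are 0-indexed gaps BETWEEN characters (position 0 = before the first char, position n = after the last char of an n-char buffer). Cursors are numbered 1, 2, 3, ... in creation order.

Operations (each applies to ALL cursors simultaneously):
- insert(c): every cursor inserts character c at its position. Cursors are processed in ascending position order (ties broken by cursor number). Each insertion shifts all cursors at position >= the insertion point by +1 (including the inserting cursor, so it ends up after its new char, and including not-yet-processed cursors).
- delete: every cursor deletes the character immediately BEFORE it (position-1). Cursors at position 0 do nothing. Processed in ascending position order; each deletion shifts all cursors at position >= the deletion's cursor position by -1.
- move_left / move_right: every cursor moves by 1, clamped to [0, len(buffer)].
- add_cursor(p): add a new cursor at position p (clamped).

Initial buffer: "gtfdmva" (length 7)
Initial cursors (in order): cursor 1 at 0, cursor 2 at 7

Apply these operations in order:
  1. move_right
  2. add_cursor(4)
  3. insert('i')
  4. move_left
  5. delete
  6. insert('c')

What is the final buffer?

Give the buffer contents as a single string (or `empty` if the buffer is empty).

Answer: citfcimvci

Derivation:
After op 1 (move_right): buffer="gtfdmva" (len 7), cursors c1@1 c2@7, authorship .......
After op 2 (add_cursor(4)): buffer="gtfdmva" (len 7), cursors c1@1 c3@4 c2@7, authorship .......
After op 3 (insert('i')): buffer="gitfdimvai" (len 10), cursors c1@2 c3@6 c2@10, authorship .1...3...2
After op 4 (move_left): buffer="gitfdimvai" (len 10), cursors c1@1 c3@5 c2@9, authorship .1...3...2
After op 5 (delete): buffer="itfimvi" (len 7), cursors c1@0 c3@3 c2@6, authorship 1..3..2
After op 6 (insert('c')): buffer="citfcimvci" (len 10), cursors c1@1 c3@5 c2@9, authorship 11..33..22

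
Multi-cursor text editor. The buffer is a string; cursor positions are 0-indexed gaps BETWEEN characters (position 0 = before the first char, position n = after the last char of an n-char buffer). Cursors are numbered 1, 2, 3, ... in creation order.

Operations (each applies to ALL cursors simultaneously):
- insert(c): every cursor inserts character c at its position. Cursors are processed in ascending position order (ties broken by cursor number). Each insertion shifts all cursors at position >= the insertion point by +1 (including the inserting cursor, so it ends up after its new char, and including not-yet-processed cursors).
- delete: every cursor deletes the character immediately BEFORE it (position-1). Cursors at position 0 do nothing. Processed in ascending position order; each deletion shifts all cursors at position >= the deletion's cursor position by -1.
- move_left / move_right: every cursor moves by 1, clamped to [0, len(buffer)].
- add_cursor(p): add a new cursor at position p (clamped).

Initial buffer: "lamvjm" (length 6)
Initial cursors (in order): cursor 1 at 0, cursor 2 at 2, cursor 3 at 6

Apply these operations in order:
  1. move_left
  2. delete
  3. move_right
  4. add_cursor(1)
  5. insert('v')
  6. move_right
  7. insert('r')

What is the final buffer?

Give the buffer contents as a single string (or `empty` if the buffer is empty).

After op 1 (move_left): buffer="lamvjm" (len 6), cursors c1@0 c2@1 c3@5, authorship ......
After op 2 (delete): buffer="amvm" (len 4), cursors c1@0 c2@0 c3@3, authorship ....
After op 3 (move_right): buffer="amvm" (len 4), cursors c1@1 c2@1 c3@4, authorship ....
After op 4 (add_cursor(1)): buffer="amvm" (len 4), cursors c1@1 c2@1 c4@1 c3@4, authorship ....
After op 5 (insert('v')): buffer="avvvmvmv" (len 8), cursors c1@4 c2@4 c4@4 c3@8, authorship .124...3
After op 6 (move_right): buffer="avvvmvmv" (len 8), cursors c1@5 c2@5 c4@5 c3@8, authorship .124...3
After op 7 (insert('r')): buffer="avvvmrrrvmvr" (len 12), cursors c1@8 c2@8 c4@8 c3@12, authorship .124.124..33

Answer: avvvmrrrvmvr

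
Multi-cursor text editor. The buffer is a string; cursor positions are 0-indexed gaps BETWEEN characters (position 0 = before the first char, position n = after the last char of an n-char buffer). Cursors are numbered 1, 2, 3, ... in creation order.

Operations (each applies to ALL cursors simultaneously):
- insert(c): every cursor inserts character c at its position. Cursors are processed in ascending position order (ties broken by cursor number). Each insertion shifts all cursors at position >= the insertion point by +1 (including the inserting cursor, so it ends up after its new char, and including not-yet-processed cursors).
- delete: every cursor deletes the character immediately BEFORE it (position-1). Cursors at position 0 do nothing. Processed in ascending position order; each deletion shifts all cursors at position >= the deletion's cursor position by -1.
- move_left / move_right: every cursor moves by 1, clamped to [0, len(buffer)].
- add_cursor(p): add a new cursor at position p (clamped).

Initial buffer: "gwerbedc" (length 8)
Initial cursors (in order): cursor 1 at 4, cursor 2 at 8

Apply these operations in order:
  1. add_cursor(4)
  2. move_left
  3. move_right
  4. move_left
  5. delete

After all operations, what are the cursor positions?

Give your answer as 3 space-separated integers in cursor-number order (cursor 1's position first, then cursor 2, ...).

Answer: 1 4 1

Derivation:
After op 1 (add_cursor(4)): buffer="gwerbedc" (len 8), cursors c1@4 c3@4 c2@8, authorship ........
After op 2 (move_left): buffer="gwerbedc" (len 8), cursors c1@3 c3@3 c2@7, authorship ........
After op 3 (move_right): buffer="gwerbedc" (len 8), cursors c1@4 c3@4 c2@8, authorship ........
After op 4 (move_left): buffer="gwerbedc" (len 8), cursors c1@3 c3@3 c2@7, authorship ........
After op 5 (delete): buffer="grbec" (len 5), cursors c1@1 c3@1 c2@4, authorship .....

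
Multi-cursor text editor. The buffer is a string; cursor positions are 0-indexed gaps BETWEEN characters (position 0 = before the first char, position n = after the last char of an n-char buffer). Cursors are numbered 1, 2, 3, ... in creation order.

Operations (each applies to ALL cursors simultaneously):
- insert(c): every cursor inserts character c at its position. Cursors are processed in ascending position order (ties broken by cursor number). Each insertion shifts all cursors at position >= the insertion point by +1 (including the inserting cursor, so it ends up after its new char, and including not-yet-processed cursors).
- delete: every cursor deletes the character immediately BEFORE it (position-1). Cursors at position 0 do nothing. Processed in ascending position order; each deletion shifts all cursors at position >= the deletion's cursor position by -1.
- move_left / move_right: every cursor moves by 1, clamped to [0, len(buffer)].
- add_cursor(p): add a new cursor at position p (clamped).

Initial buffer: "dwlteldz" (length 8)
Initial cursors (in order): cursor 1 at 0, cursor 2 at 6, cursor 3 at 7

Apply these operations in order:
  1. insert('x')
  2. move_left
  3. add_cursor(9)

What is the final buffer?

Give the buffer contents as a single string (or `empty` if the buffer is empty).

After op 1 (insert('x')): buffer="xdwltelxdxz" (len 11), cursors c1@1 c2@8 c3@10, authorship 1......2.3.
After op 2 (move_left): buffer="xdwltelxdxz" (len 11), cursors c1@0 c2@7 c3@9, authorship 1......2.3.
After op 3 (add_cursor(9)): buffer="xdwltelxdxz" (len 11), cursors c1@0 c2@7 c3@9 c4@9, authorship 1......2.3.

Answer: xdwltelxdxz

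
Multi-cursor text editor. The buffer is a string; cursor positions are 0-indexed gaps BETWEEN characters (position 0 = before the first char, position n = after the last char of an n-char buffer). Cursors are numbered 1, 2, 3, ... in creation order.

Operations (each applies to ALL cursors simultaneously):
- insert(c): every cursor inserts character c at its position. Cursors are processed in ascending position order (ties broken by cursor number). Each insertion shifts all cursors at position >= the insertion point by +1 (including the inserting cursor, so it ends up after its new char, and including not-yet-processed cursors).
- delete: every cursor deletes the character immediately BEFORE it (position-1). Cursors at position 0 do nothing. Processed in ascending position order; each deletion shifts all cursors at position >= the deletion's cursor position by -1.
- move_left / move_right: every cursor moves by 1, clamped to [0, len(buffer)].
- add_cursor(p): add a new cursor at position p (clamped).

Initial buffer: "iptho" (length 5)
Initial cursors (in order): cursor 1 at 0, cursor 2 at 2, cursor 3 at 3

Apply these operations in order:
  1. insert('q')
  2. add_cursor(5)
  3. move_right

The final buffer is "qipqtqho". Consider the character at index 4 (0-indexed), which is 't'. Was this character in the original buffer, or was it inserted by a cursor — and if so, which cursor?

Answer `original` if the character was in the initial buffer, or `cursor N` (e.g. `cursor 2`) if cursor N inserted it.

After op 1 (insert('q')): buffer="qipqtqho" (len 8), cursors c1@1 c2@4 c3@6, authorship 1..2.3..
After op 2 (add_cursor(5)): buffer="qipqtqho" (len 8), cursors c1@1 c2@4 c4@5 c3@6, authorship 1..2.3..
After op 3 (move_right): buffer="qipqtqho" (len 8), cursors c1@2 c2@5 c4@6 c3@7, authorship 1..2.3..
Authorship (.=original, N=cursor N): 1 . . 2 . 3 . .
Index 4: author = original

Answer: original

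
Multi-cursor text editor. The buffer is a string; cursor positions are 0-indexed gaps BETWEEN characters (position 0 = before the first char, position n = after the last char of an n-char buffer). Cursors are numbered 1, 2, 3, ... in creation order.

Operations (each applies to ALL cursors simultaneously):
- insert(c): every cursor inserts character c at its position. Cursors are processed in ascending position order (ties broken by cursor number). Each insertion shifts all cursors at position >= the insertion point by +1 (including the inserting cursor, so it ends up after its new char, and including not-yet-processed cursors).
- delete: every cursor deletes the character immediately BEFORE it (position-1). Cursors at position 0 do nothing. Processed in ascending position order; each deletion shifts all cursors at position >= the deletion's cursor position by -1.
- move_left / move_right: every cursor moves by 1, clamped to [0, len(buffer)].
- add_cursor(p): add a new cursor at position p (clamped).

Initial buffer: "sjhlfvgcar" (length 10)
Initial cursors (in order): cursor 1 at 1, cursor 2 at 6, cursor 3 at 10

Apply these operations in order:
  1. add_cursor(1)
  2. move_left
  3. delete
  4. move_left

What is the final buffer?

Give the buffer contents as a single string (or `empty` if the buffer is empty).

Answer: sjhlvgcr

Derivation:
After op 1 (add_cursor(1)): buffer="sjhlfvgcar" (len 10), cursors c1@1 c4@1 c2@6 c3@10, authorship ..........
After op 2 (move_left): buffer="sjhlfvgcar" (len 10), cursors c1@0 c4@0 c2@5 c3@9, authorship ..........
After op 3 (delete): buffer="sjhlvgcr" (len 8), cursors c1@0 c4@0 c2@4 c3@7, authorship ........
After op 4 (move_left): buffer="sjhlvgcr" (len 8), cursors c1@0 c4@0 c2@3 c3@6, authorship ........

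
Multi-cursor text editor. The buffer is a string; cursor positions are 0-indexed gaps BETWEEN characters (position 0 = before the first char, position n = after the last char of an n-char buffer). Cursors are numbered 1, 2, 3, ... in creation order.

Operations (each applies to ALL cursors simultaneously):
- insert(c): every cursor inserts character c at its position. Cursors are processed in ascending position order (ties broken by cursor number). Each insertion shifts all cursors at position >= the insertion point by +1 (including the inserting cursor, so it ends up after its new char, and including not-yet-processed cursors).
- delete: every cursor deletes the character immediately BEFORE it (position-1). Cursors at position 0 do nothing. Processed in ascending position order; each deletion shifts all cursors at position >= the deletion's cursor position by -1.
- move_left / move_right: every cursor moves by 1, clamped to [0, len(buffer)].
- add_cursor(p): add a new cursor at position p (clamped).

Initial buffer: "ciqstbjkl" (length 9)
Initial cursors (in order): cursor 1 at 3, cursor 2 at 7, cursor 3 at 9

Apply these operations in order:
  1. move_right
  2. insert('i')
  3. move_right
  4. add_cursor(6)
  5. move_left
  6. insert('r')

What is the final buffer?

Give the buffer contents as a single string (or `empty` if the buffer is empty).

After op 1 (move_right): buffer="ciqstbjkl" (len 9), cursors c1@4 c2@8 c3@9, authorship .........
After op 2 (insert('i')): buffer="ciqsitbjkili" (len 12), cursors c1@5 c2@10 c3@12, authorship ....1....2.3
After op 3 (move_right): buffer="ciqsitbjkili" (len 12), cursors c1@6 c2@11 c3@12, authorship ....1....2.3
After op 4 (add_cursor(6)): buffer="ciqsitbjkili" (len 12), cursors c1@6 c4@6 c2@11 c3@12, authorship ....1....2.3
After op 5 (move_left): buffer="ciqsitbjkili" (len 12), cursors c1@5 c4@5 c2@10 c3@11, authorship ....1....2.3
After op 6 (insert('r')): buffer="ciqsirrtbjkirlri" (len 16), cursors c1@7 c4@7 c2@13 c3@15, authorship ....114....22.33

Answer: ciqsirrtbjkirlri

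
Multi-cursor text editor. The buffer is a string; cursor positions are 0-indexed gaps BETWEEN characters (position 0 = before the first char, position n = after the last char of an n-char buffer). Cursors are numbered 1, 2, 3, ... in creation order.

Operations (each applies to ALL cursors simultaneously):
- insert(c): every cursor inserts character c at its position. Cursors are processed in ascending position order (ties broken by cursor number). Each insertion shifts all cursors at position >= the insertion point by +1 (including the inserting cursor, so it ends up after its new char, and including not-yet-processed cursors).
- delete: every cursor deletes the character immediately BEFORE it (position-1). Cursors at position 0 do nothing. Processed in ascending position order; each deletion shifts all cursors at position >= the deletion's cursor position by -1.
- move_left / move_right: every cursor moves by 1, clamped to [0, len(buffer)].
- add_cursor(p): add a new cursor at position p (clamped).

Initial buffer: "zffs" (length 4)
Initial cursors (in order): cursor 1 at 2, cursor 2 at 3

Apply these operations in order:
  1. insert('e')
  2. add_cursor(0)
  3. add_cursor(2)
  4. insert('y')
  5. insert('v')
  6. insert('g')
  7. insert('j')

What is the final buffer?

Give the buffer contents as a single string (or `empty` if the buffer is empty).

After op 1 (insert('e')): buffer="zfefes" (len 6), cursors c1@3 c2@5, authorship ..1.2.
After op 2 (add_cursor(0)): buffer="zfefes" (len 6), cursors c3@0 c1@3 c2@5, authorship ..1.2.
After op 3 (add_cursor(2)): buffer="zfefes" (len 6), cursors c3@0 c4@2 c1@3 c2@5, authorship ..1.2.
After op 4 (insert('y')): buffer="yzfyeyfeys" (len 10), cursors c3@1 c4@4 c1@6 c2@9, authorship 3..411.22.
After op 5 (insert('v')): buffer="yvzfyveyvfeyvs" (len 14), cursors c3@2 c4@6 c1@9 c2@13, authorship 33..44111.222.
After op 6 (insert('g')): buffer="yvgzfyvgeyvgfeyvgs" (len 18), cursors c3@3 c4@8 c1@12 c2@17, authorship 333..4441111.2222.
After op 7 (insert('j')): buffer="yvgjzfyvgjeyvgjfeyvgjs" (len 22), cursors c3@4 c4@10 c1@15 c2@21, authorship 3333..444411111.22222.

Answer: yvgjzfyvgjeyvgjfeyvgjs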